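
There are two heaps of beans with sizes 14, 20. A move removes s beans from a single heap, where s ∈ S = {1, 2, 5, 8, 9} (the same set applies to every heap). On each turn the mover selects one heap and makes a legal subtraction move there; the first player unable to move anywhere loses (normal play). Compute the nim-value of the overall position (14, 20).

All heaps use S = {1, 2, 5, 8, 9}:
n :  0  1  2  3  4  5  6  7  8  9 10 11 12 13 14 15 16 17 18 19 20
G :  0  1  2  0  1  2  0  1  2  3  0  1  2  0  1  2  0  1  2  3  0
Heap A: G(14) = 1.
Heap B: G(20) = 0.
Combined Grundy value = 1 ⊕ 0 = 1.

1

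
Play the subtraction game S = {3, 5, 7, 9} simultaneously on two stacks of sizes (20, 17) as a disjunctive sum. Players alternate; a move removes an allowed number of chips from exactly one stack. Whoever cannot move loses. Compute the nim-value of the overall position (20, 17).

3

All stacks use S = {3, 5, 7, 9}:
G(0) = 0
G(1) = mex{} = 0
G(2) = mex{} = 0
G(3) = mex{0} = 1
G(4) = mex{0} = 1
G(5) = mex{0,0} = 1
G(6) = mex{1,0} = 2
G(7) = mex{1,0,0} = 2
G(8) = mex{1,1,0} = 2
G(9) = mex{2,1,0,0} = 3
G(10) = mex{2,1,1,0} = 3
G(11) = mex{2,2,1,0} = 3
G(12) = mex{3,2,1,1} = 0
G(13) = mex{3,2,2,1} = 0
G(14) = mex{3,3,2,1} = 0
G(15) = mex{0,3,2,2} = 1
G(16) = mex{0,3,3,2} = 1
G(17) = mex{0,0,3,2} = 1
G(18) = mex{1,0,3,3} = 2
G(19) = mex{1,0,0,3} = 2
G(20) = mex{1,1,0,3} = 2
Stack A: G(20) = 2.
Stack B: G(17) = 1.
Combined Grundy value = 2 ⊕ 1 = 3.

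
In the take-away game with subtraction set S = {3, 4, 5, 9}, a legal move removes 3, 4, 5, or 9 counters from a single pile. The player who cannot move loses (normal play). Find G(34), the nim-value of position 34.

2

G(0) = 0
G(1) = mex{} = 0
G(2) = mex{} = 0
G(3) = mex{0} = 1
G(4) = mex{0,0} = 1
G(5) = mex{0,0,0} = 1
G(6) = mex{1,0,0} = 2
G(7) = mex{1,1,0} = 2
G(8) = mex{1,1,1} = 0
G(9) = mex{2,1,1,0} = 3
G(10) = mex{2,2,1,0} = 3
G(11) = mex{0,2,2,0} = 1
G(12) = mex{3,0,2,1} = 4
G(13) = mex{3,3,0,1} = 2
G(14) = mex{1,3,3,1} = 0
G(15) = mex{4,1,3,2} = 0
G(16) = mex{2,4,1,2} = 0
G(17) = mex{0,2,4,0} = 1
G(18) = mex{0,0,2,3} = 1
G(19) = mex{0,0,0,3} = 1
G(20) = mex{1,0,0,1} = 2
G(21) = mex{1,1,0,4} = 2
G(22) = mex{1,1,1,2} = 0
G(23) = mex{2,1,1,0} = 3
G(24) = mex{2,2,1,0} = 3
G(25) = mex{0,2,2,0} = 1
G(26) = mex{3,0,2,1} = 4
G(27) = mex{3,3,0,1} = 2
G(28) = mex{1,3,3,1} = 0
G(29) = mex{4,1,3,2} = 0
G(30) = mex{2,4,1,2} = 0
G(31) = mex{0,2,4,0} = 1
G(32) = mex{0,0,2,3} = 1
G(33) = mex{0,0,0,3} = 1
G(34) = mex{1,0,0,1} = 2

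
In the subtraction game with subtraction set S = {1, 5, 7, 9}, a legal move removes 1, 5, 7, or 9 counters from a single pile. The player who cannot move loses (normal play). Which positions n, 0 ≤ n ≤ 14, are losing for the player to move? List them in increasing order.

n :  0  1  2  3  4  5  6  7  8  9 10 11 12 13 14
G :  0  1  0  1  0  1  0  1  0  1  0  1  0  1  0
P-positions are exactly the n with G(n) = 0.

0, 2, 4, 6, 8, 10, 12, 14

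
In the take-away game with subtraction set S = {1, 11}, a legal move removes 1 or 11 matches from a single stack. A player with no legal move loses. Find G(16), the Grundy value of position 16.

0

n :  0  1  2  3  4  5  6  7  8  9 10 11 12 13 14 15 16
G :  0  1  0  1  0  1  0  1  0  1  0  1  0  1  0  1  0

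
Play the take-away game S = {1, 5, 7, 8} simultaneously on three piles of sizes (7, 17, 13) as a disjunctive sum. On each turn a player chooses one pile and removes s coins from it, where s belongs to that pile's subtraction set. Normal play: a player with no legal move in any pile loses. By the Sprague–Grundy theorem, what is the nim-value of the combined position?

2

All piles use S = {1, 5, 7, 8}:
G(0) = 0
G(1) = mex{0} = 1
G(2) = mex{1} = 0
G(3) = mex{0} = 1
G(4) = mex{1} = 0
G(5) = mex{0,0} = 1
G(6) = mex{1,1} = 0
G(7) = mex{0,0,0} = 1
G(8) = mex{1,1,1,0} = 2
G(9) = mex{2,0,0,1} = 3
G(10) = mex{3,1,1,0} = 2
G(11) = mex{2,0,0,1} = 3
G(12) = mex{3,1,1,0} = 2
G(13) = mex{2,2,0,1} = 3
G(14) = mex{3,3,1,0} = 2
G(15) = mex{2,2,2,1} = 0
G(16) = mex{0,3,3,2} = 1
G(17) = mex{1,2,2,3} = 0
Pile A: G(7) = 1.
Pile B: G(17) = 0.
Pile C: G(13) = 3.
Combined Grundy value = 1 ⊕ 0 ⊕ 3 = 2.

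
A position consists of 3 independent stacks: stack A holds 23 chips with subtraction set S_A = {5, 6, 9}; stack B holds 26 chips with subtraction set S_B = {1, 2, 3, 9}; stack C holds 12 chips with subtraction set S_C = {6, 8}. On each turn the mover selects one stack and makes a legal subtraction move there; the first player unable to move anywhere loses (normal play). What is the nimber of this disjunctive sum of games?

Stack A, S = {5, 6, 9}:
G(0) = 0
G(1) = mex{} = 0
G(2) = mex{} = 0
G(3) = mex{} = 0
G(4) = mex{} = 0
G(5) = mex{0} = 1
G(6) = mex{0,0} = 1
G(7) = mex{0,0} = 1
G(8) = mex{0,0} = 1
G(9) = mex{0,0,0} = 1
G(10) = mex{1,0,0} = 2
G(11) = mex{1,1,0} = 2
G(12) = mex{1,1,0} = 2
G(13) = mex{1,1,0} = 2
G(14) = mex{1,1,1} = 0
G(15) = mex{2,1,1} = 0
G(16) = mex{2,2,1} = 0
G(17) = mex{2,2,1} = 0
G(18) = mex{2,2,1} = 0
G(19) = mex{0,2,2} = 1
G(20) = mex{0,0,2} = 1
G(21) = mex{0,0,2} = 1
G(22) = mex{0,0,2} = 1
G(23) = mex{0,0,0} = 1
G_A(23) = 1.
Stack B, S = {1, 2, 3, 9}:
G(0) = 0
G(1) = mex{0} = 1
G(2) = mex{1,0} = 2
G(3) = mex{2,1,0} = 3
G(4) = mex{3,2,1} = 0
G(5) = mex{0,3,2} = 1
G(6) = mex{1,0,3} = 2
G(7) = mex{2,1,0} = 3
G(8) = mex{3,2,1} = 0
G(9) = mex{0,3,2,0} = 1
G(10) = mex{1,0,3,1} = 2
G(11) = mex{2,1,0,2} = 3
G(12) = mex{3,2,1,3} = 0
G(13) = mex{0,3,2,0} = 1
G(14) = mex{1,0,3,1} = 2
G(15) = mex{2,1,0,2} = 3
G(16) = mex{3,2,1,3} = 0
G(17) = mex{0,3,2,0} = 1
G(18) = mex{1,0,3,1} = 2
G(19) = mex{2,1,0,2} = 3
G(20) = mex{3,2,1,3} = 0
G(21) = mex{0,3,2,0} = 1
G(22) = mex{1,0,3,1} = 2
G(23) = mex{2,1,0,2} = 3
G(24) = mex{3,2,1,3} = 0
G(25) = mex{0,3,2,0} = 1
G(26) = mex{1,0,3,1} = 2
G_B(26) = 2.
Stack C, S = {6, 8}:
G(0) = 0
G(1) = mex{} = 0
G(2) = mex{} = 0
G(3) = mex{} = 0
G(4) = mex{} = 0
G(5) = mex{} = 0
G(6) = mex{0} = 1
G(7) = mex{0} = 1
G(8) = mex{0,0} = 1
G(9) = mex{0,0} = 1
G(10) = mex{0,0} = 1
G(11) = mex{0,0} = 1
G(12) = mex{1,0} = 2
G_C(12) = 2.
Combined Grundy value = 1 ⊕ 2 ⊕ 2 = 1.

1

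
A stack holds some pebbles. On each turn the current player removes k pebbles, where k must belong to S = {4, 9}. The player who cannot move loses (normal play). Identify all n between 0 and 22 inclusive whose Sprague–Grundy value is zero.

n :  0  1  2  3  4  5  6  7  8  9 10 11 12 13 14 15 16 17 18 19 20 21 22
G :  0  0  0  0  1  1  1  1  0  2  2  2  1  0  0  0  0  1  1  1  1  0  2
P-positions are exactly the n with G(n) = 0.

0, 1, 2, 3, 8, 13, 14, 15, 16, 21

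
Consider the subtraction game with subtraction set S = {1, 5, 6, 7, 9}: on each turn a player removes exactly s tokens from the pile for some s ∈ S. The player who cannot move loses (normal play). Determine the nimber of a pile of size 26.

0

G(0) = 0
G(1) = mex{0} = 1
G(2) = mex{1} = 0
G(3) = mex{0} = 1
G(4) = mex{1} = 0
G(5) = mex{0,0} = 1
G(6) = mex{1,1,0} = 2
G(7) = mex{2,0,1,0} = 3
G(8) = mex{3,1,0,1} = 2
G(9) = mex{2,0,1,0,0} = 3
G(10) = mex{3,1,0,1,1} = 2
G(11) = mex{2,2,1,0,0} = 3
G(12) = mex{3,3,2,1,1} = 0
G(13) = mex{0,2,3,2,0} = 1
G(14) = mex{1,3,2,3,1} = 0
G(15) = mex{0,2,3,2,2} = 1
G(16) = mex{1,3,2,3,3} = 0
G(17) = mex{0,0,3,2,2} = 1
G(18) = mex{1,1,0,3,3} = 2
G(19) = mex{2,0,1,0,2} = 3
G(20) = mex{3,1,0,1,3} = 2
G(21) = mex{2,0,1,0,0} = 3
G(22) = mex{3,1,0,1,1} = 2
G(23) = mex{2,2,1,0,0} = 3
G(24) = mex{3,3,2,1,1} = 0
G(25) = mex{0,2,3,2,0} = 1
G(26) = mex{1,3,2,3,1} = 0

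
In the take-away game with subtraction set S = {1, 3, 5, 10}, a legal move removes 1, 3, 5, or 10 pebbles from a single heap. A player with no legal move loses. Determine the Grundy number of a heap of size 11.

3

G(0) = 0
G(1) = mex{0} = 1
G(2) = mex{1} = 0
G(3) = mex{0,0} = 1
G(4) = mex{1,1} = 0
G(5) = mex{0,0,0} = 1
G(6) = mex{1,1,1} = 0
G(7) = mex{0,0,0} = 1
G(8) = mex{1,1,1} = 0
G(9) = mex{0,0,0} = 1
G(10) = mex{1,1,1,0} = 2
G(11) = mex{2,0,0,1} = 3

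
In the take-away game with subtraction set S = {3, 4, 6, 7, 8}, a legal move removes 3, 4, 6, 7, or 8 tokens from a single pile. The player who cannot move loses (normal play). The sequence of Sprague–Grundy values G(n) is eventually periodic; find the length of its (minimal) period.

11

G(0) = 0
G(1) = mex{} = 0
G(2) = mex{} = 0
G(3) = mex{0} = 1
G(4) = mex{0,0} = 1
G(5) = mex{0,0} = 1
G(6) = mex{1,0,0} = 2
G(7) = mex{1,1,0,0} = 2
G(8) = mex{1,1,0,0,0} = 2
G(9) = mex{2,1,1,0,0} = 3
G(10) = mex{2,2,1,1,0} = 3
G(11) = mex{2,2,1,1,1} = 0
G(12) = mex{3,2,2,1,1} = 0
G(13) = mex{3,3,2,2,1} = 0
G(14) = mex{0,3,2,2,2} = 1
G(15) = mex{0,0,3,2,2} = 1
G(16) = mex{0,0,3,3,2} = 1
G(17) = mex{1,0,0,3,3} = 2
G(18) = mex{1,1,0,0,3} = 2
G(19) = mex{1,1,0,0,0} = 2
G(20) = mex{2,1,1,0,0} = 3
G(21) = mex{2,2,1,1,0} = 3
G(22) = mex{2,2,1,1,1} = 0
G(23) = mex{3,2,2,1,1} = 0
G(n+11) = G(n) holds for n = 0,…,7 (a full window of length max(S) = 8), so the sequence is purely periodic with period 11.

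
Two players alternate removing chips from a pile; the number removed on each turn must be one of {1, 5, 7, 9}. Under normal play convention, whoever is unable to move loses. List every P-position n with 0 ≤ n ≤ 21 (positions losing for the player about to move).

0, 2, 4, 6, 8, 10, 12, 14, 16, 18, 20

n :  0  1  2  3  4  5  6  7  8  9 10 11 12 13 14 15 16 17 18 19 20 21
G :  0  1  0  1  0  1  0  1  0  1  0  1  0  1  0  1  0  1  0  1  0  1
P-positions are exactly the n with G(n) = 0.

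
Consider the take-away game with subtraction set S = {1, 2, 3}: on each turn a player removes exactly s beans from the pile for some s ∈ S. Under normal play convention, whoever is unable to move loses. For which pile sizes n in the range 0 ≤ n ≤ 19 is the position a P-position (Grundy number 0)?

0, 4, 8, 12, 16

n :  0  1  2  3  4  5  6  7  8  9 10 11 12 13 14 15 16 17 18 19
G :  0  1  2  3  0  1  2  3  0  1  2  3  0  1  2  3  0  1  2  3
P-positions are exactly the n with G(n) = 0.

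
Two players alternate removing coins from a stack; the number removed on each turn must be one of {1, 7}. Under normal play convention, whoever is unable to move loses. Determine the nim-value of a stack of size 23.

G(0) = 0
G(1) = mex{0} = 1
G(2) = mex{1} = 0
G(3) = mex{0} = 1
G(4) = mex{1} = 0
G(5) = mex{0} = 1
G(6) = mex{1} = 0
G(7) = mex{0,0} = 1
G(8) = mex{1,1} = 0
G(9) = mex{0,0} = 1
G(10) = mex{1,1} = 0
G(11) = mex{0,0} = 1
G(12) = mex{1,1} = 0
G(13) = mex{0,0} = 1
G(14) = mex{1,1} = 0
G(15) = mex{0,0} = 1
G(16) = mex{1,1} = 0
G(17) = mex{0,0} = 1
G(18) = mex{1,1} = 0
G(19) = mex{0,0} = 1
G(20) = mex{1,1} = 0
G(21) = mex{0,0} = 1
G(22) = mex{1,1} = 0
G(23) = mex{0,0} = 1

1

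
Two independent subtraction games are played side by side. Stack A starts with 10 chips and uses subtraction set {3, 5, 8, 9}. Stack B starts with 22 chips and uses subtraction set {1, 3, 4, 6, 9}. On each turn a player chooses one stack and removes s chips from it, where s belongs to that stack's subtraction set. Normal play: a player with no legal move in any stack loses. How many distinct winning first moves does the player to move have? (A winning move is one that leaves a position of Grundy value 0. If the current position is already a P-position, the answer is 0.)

0

Stack A, S = {3, 5, 8, 9}:
n :  0  1  2  3  4  5  6  7  8  9 10
G :  0  0  0  1  1  1  2  2  2  3  3
G_A(10) = 3.
Stack B, S = {1, 3, 4, 6, 9}:
n :  0  1  2  3  4  5  6  7  8  9 10 11 12 13 14 15 16 17 18 19 20 21 22
G :  0  1  0  1  2  3  2  0  1  4  3  2  0  1  0  1  2  3  2  0  1  4  3
G_B(22) = 3.
Combined Grundy value = 3 ⊕ 3 = 0.
A winning move leaves total XOR = 0, i.e. changes one component's Grundy value g to g ⊕ X where X is the current total.
Stack A: target g' = 3⊕0 = 3, but every legal move changes the Grundy value (mex property), so 0 moves.
Stack B: target g' = 3⊕0 = 3, but every legal move changes the Grundy value (mex property), so 0 moves.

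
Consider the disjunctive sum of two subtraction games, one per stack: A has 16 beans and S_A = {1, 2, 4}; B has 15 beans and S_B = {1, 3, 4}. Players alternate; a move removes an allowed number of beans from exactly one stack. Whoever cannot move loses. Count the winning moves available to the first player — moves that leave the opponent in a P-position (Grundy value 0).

0

Stack A, S = {1, 2, 4}:
G(0) = 0
G(1) = mex{0} = 1
G(2) = mex{1,0} = 2
G(3) = mex{2,1} = 0
G(4) = mex{0,2,0} = 1
G(5) = mex{1,0,1} = 2
G(6) = mex{2,1,2} = 0
G(7) = mex{0,2,0} = 1
G(8) = mex{1,0,1} = 2
G(9) = mex{2,1,2} = 0
G(10) = mex{0,2,0} = 1
G(11) = mex{1,0,1} = 2
G(12) = mex{2,1,2} = 0
G(13) = mex{0,2,0} = 1
G(14) = mex{1,0,1} = 2
G(15) = mex{2,1,2} = 0
G(16) = mex{0,2,0} = 1
G_A(16) = 1.
Stack B, S = {1, 3, 4}:
G(0) = 0
G(1) = mex{0} = 1
G(2) = mex{1} = 0
G(3) = mex{0,0} = 1
G(4) = mex{1,1,0} = 2
G(5) = mex{2,0,1} = 3
G(6) = mex{3,1,0} = 2
G(7) = mex{2,2,1} = 0
G(8) = mex{0,3,2} = 1
G(9) = mex{1,2,3} = 0
G(10) = mex{0,0,2} = 1
G(11) = mex{1,1,0} = 2
G(12) = mex{2,0,1} = 3
G(13) = mex{3,1,0} = 2
G(14) = mex{2,2,1} = 0
G(15) = mex{0,3,2} = 1
G_B(15) = 1.
Combined Grundy value = 1 ⊕ 1 = 0.
A winning move leaves total XOR = 0, i.e. changes one component's Grundy value g to g ⊕ X where X is the current total.
Stack A: target g' = 1⊕0 = 1, but every legal move changes the Grundy value (mex property), so 0 moves.
Stack B: target g' = 1⊕0 = 1, but every legal move changes the Grundy value (mex property), so 0 moves.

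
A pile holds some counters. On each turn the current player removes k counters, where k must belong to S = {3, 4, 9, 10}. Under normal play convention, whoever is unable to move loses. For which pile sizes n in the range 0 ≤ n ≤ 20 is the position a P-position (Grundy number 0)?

n :  0  1  2  3  4  5  6  7  8  9 10 11 12 13 14 15 16 17 18 19 20
G :  0  0  0  1  1  1  2  0  0  3  1  1  2  0  0  0  1  1  1  2  0
P-positions are exactly the n with G(n) = 0.

0, 1, 2, 7, 8, 13, 14, 15, 20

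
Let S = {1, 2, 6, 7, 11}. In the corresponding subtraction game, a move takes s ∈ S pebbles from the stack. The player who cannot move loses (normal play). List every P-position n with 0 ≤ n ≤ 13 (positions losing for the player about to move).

G(0) = 0
G(1) = mex{0} = 1
G(2) = mex{1,0} = 2
G(3) = mex{2,1} = 0
G(4) = mex{0,2} = 1
G(5) = mex{1,0} = 2
G(6) = mex{2,1,0} = 3
G(7) = mex{3,2,1,0} = 4
G(8) = mex{4,3,2,1} = 0
G(9) = mex{0,4,0,2} = 1
G(10) = mex{1,0,1,0} = 2
G(11) = mex{2,1,2,1,0} = 3
G(12) = mex{3,2,3,2,1} = 0
G(13) = mex{0,3,4,3,2} = 1
P-positions are exactly the n with G(n) = 0.

0, 3, 8, 12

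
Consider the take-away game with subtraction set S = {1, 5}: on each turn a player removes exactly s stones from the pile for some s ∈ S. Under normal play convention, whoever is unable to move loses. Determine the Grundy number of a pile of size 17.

G(0) = 0
G(1) = mex{0} = 1
G(2) = mex{1} = 0
G(3) = mex{0} = 1
G(4) = mex{1} = 0
G(5) = mex{0,0} = 1
G(6) = mex{1,1} = 0
G(7) = mex{0,0} = 1
G(8) = mex{1,1} = 0
G(9) = mex{0,0} = 1
G(10) = mex{1,1} = 0
G(11) = mex{0,0} = 1
G(12) = mex{1,1} = 0
G(13) = mex{0,0} = 1
G(14) = mex{1,1} = 0
G(15) = mex{0,0} = 1
G(16) = mex{1,1} = 0
G(17) = mex{0,0} = 1

1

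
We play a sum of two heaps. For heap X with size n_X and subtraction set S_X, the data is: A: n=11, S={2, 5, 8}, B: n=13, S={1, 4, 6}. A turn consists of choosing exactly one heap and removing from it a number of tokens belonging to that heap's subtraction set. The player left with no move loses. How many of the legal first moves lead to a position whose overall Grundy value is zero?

Heap A, S = {2, 5, 8}:
n :  0  1  2  3  4  5  6  7  8  9 10 11
G :  0  0  1  1  0  2  1  0  2  1  0  0
G_A(11) = 0.
Heap B, S = {1, 4, 6}:
n :  0  1  2  3  4  5  6  7  8  9 10 11 12 13
G :  0  1  0  1  2  0  1  0  1  2  0  1  0  1
G_B(13) = 1.
Combined Grundy value = 0 ⊕ 1 = 1.
A winning move leaves total XOR = 0, i.e. changes one component's Grundy value g to g ⊕ X where X is the current total.
Heap A: need g' = 0⊕1 = 1. Options: 11−2→G=1, 11−5→G=1, 11−8→G=1. Hits: 3.
Heap B: need g' = 1⊕1 = 0. Options: 13−1→G=0, 13−4→G=2, 13−6→G=0. Hits: 2.

5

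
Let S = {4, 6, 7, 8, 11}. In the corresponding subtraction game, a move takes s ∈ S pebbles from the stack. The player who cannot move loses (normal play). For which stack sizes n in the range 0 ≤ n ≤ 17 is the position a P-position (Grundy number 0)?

n :  0  1  2  3  4  5  6  7  8  9 10 11 12 13 14 15 16 17
G :  0  0  0  0  1  1  1  1  2  2  2  2  3  3  3  0  0  0
P-positions are exactly the n with G(n) = 0.

0, 1, 2, 3, 15, 16, 17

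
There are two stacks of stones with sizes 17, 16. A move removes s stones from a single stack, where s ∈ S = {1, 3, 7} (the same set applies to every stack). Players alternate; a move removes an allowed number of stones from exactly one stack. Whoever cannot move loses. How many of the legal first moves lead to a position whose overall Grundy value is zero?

All stacks use S = {1, 3, 7}:
n :  0  1  2  3  4  5  6  7  8  9 10 11 12 13 14 15 16 17
G :  0  1  0  1  0  1  0  1  0  1  0  1  0  1  0  1  0  1
Stack A: G(17) = 1.
Stack B: G(16) = 0.
Combined Grundy value = 1 ⊕ 0 = 1.
A winning move leaves total XOR = 0, i.e. changes one component's Grundy value g to g ⊕ X where X is the current total.
Stack A: need g' = 1⊕1 = 0. Options: 17−1→G=0, 17−3→G=0, 17−7→G=0. Hits: 3.
Stack B: need g' = 0⊕1 = 1. Options: 16−1→G=1, 16−3→G=1, 16−7→G=1. Hits: 3.

6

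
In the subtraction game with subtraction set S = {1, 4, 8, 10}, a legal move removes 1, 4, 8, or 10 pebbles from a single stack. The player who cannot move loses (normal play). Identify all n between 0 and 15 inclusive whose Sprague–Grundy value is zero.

0, 2, 5, 7, 14

G(0) = 0
G(1) = mex{0} = 1
G(2) = mex{1} = 0
G(3) = mex{0} = 1
G(4) = mex{1,0} = 2
G(5) = mex{2,1} = 0
G(6) = mex{0,0} = 1
G(7) = mex{1,1} = 0
G(8) = mex{0,2,0} = 1
G(9) = mex{1,0,1} = 2
G(10) = mex{2,1,0,0} = 3
G(11) = mex{3,0,1,1} = 2
G(12) = mex{2,1,2,0} = 3
G(13) = mex{3,2,0,1} = 4
G(14) = mex{4,3,1,2} = 0
G(15) = mex{0,2,0,0} = 1
P-positions are exactly the n with G(n) = 0.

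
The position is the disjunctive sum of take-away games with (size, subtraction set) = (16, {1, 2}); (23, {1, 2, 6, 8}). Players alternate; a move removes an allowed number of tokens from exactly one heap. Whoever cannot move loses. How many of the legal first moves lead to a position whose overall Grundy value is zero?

3

Heap A, S = {1, 2}:
G(0) = 0
G(1) = mex{0} = 1
G(2) = mex{1,0} = 2
G(3) = mex{2,1} = 0
G(4) = mex{0,2} = 1
G(5) = mex{1,0} = 2
G(6) = mex{2,1} = 0
G(7) = mex{0,2} = 1
G(8) = mex{1,0} = 2
G(9) = mex{2,1} = 0
G(10) = mex{0,2} = 1
G(11) = mex{1,0} = 2
G(12) = mex{2,1} = 0
G(13) = mex{0,2} = 1
G(14) = mex{1,0} = 2
G(15) = mex{2,1} = 0
G(16) = mex{0,2} = 1
G_A(16) = 1.
Heap B, S = {1, 2, 6, 8}:
G(0) = 0
G(1) = mex{0} = 1
G(2) = mex{1,0} = 2
G(3) = mex{2,1} = 0
G(4) = mex{0,2} = 1
G(5) = mex{1,0} = 2
G(6) = mex{2,1,0} = 3
G(7) = mex{3,2,1} = 0
G(8) = mex{0,3,2,0} = 1
G(9) = mex{1,0,0,1} = 2
G(10) = mex{2,1,1,2} = 0
G(11) = mex{0,2,2,0} = 1
G(12) = mex{1,0,3,1} = 2
G(13) = mex{2,1,0,2} = 3
G(14) = mex{3,2,1,3} = 0
G(15) = mex{0,3,2,0} = 1
G(16) = mex{1,0,0,1} = 2
G(17) = mex{2,1,1,2} = 0
G(18) = mex{0,2,2,0} = 1
G(19) = mex{1,0,3,1} = 2
G(20) = mex{2,1,0,2} = 3
G(21) = mex{3,2,1,3} = 0
G(22) = mex{0,3,2,0} = 1
G(23) = mex{1,0,0,1} = 2
G_B(23) = 2.
Combined Grundy value = 1 ⊕ 2 = 3.
A winning move leaves total XOR = 0, i.e. changes one component's Grundy value g to g ⊕ X where X is the current total.
Heap A: need g' = 1⊕3 = 2. Options: 16−1→G=0, 16−2→G=2. Hits: 1.
Heap B: need g' = 2⊕3 = 1. Options: 23−1→G=1, 23−2→G=0, 23−6→G=0, 23−8→G=1. Hits: 2.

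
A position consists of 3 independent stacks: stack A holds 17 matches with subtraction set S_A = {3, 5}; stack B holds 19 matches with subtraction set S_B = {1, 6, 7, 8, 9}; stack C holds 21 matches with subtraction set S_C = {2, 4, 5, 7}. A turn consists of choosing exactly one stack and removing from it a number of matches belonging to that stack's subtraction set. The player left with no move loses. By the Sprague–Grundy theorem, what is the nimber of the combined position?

0

Stack A, S = {3, 5}:
G(0) = 0
G(1) = mex{} = 0
G(2) = mex{} = 0
G(3) = mex{0} = 1
G(4) = mex{0} = 1
G(5) = mex{0,0} = 1
G(6) = mex{1,0} = 2
G(7) = mex{1,0} = 2
G(8) = mex{1,1} = 0
G(9) = mex{2,1} = 0
G(10) = mex{2,1} = 0
G(11) = mex{0,2} = 1
G(12) = mex{0,2} = 1
G(13) = mex{0,0} = 1
G(14) = mex{1,0} = 2
G(15) = mex{1,0} = 2
G(16) = mex{1,1} = 0
G(17) = mex{2,1} = 0
G_A(17) = 0.
Stack B, S = {1, 6, 7, 8, 9}:
n :  0  1  2  3  4  5  6  7  8  9 10 11 12 13 14 15 16 17 18 19
G :  0  1  0  1  0  1  2  3  2  3  2  3  4  5  0  1  0  1  0  1
G_B(19) = 1.
Stack C, S = {2, 4, 5, 7}:
n :  0  1  2  3  4  5  6  7  8  9 10 11 12 13 14 15 16 17 18 19 20 21
G :  0  0  1  1  2  2  3  3  4  0  0  1  1  2  2  3  3  4  0  0  1  1
G_C(21) = 1.
Combined Grundy value = 0 ⊕ 1 ⊕ 1 = 0.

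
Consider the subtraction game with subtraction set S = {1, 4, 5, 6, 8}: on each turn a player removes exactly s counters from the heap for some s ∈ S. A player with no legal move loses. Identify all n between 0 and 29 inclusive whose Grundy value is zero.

0, 2, 9, 11, 18, 20, 27, 29

n :  0  1  2  3  4  5  6  7  8  9 10 11 12 13 14 15 16 17 18 19 20 21 22 23 24 25 26 27 28 29
G :  0  1  0  1  2  3  2  3  4  0  1  0  1  2  3  2  3  4  0  1  0  1  2  3  2  3  4  0  1  0
P-positions are exactly the n with G(n) = 0.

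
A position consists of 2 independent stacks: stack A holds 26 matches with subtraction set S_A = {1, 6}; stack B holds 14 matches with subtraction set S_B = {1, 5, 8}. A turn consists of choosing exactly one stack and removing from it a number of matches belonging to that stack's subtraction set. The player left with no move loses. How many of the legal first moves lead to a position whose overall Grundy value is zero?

0

Stack A, S = {1, 6}:
G(0) = 0
G(1) = mex{0} = 1
G(2) = mex{1} = 0
G(3) = mex{0} = 1
G(4) = mex{1} = 0
G(5) = mex{0} = 1
G(6) = mex{1,0} = 2
G(7) = mex{2,1} = 0
G(8) = mex{0,0} = 1
G(9) = mex{1,1} = 0
G(10) = mex{0,0} = 1
G(11) = mex{1,1} = 0
G(12) = mex{0,2} = 1
G(13) = mex{1,0} = 2
G(14) = mex{2,1} = 0
G(15) = mex{0,0} = 1
G(16) = mex{1,1} = 0
G(17) = mex{0,0} = 1
G(18) = mex{1,1} = 0
G(19) = mex{0,2} = 1
G(20) = mex{1,0} = 2
G(21) = mex{2,1} = 0
G(22) = mex{0,0} = 1
G(23) = mex{1,1} = 0
G(24) = mex{0,0} = 1
G(25) = mex{1,1} = 0
G(26) = mex{0,2} = 1
G_A(26) = 1.
Stack B, S = {1, 5, 8}:
G(0) = 0
G(1) = mex{0} = 1
G(2) = mex{1} = 0
G(3) = mex{0} = 1
G(4) = mex{1} = 0
G(5) = mex{0,0} = 1
G(6) = mex{1,1} = 0
G(7) = mex{0,0} = 1
G(8) = mex{1,1,0} = 2
G(9) = mex{2,0,1} = 3
G(10) = mex{3,1,0} = 2
G(11) = mex{2,0,1} = 3
G(12) = mex{3,1,0} = 2
G(13) = mex{2,2,1} = 0
G(14) = mex{0,3,0} = 1
G_B(14) = 1.
Combined Grundy value = 1 ⊕ 1 = 0.
A winning move leaves total XOR = 0, i.e. changes one component's Grundy value g to g ⊕ X where X is the current total.
Stack A: target g' = 1⊕0 = 1, but every legal move changes the Grundy value (mex property), so 0 moves.
Stack B: target g' = 1⊕0 = 1, but every legal move changes the Grundy value (mex property), so 0 moves.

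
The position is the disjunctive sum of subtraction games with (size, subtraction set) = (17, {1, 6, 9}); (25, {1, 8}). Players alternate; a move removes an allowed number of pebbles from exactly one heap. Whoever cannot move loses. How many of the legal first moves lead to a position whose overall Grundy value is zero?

Heap A, S = {1, 6, 9}:
G(0) = 0
G(1) = mex{0} = 1
G(2) = mex{1} = 0
G(3) = mex{0} = 1
G(4) = mex{1} = 0
G(5) = mex{0} = 1
G(6) = mex{1,0} = 2
G(7) = mex{2,1} = 0
G(8) = mex{0,0} = 1
G(9) = mex{1,1,0} = 2
G(10) = mex{2,0,1} = 3
G(11) = mex{3,1,0} = 2
G(12) = mex{2,2,1} = 0
G(13) = mex{0,0,0} = 1
G(14) = mex{1,1,1} = 0
G(15) = mex{0,2,2} = 1
G(16) = mex{1,3,0} = 2
G(17) = mex{2,2,1} = 0
G_A(17) = 0.
Heap B, S = {1, 8}:
G(0) = 0
G(1) = mex{0} = 1
G(2) = mex{1} = 0
G(3) = mex{0} = 1
G(4) = mex{1} = 0
G(5) = mex{0} = 1
G(6) = mex{1} = 0
G(7) = mex{0} = 1
G(8) = mex{1,0} = 2
G(9) = mex{2,1} = 0
G(10) = mex{0,0} = 1
G(11) = mex{1,1} = 0
G(12) = mex{0,0} = 1
G(13) = mex{1,1} = 0
G(14) = mex{0,0} = 1
G(15) = mex{1,1} = 0
G(16) = mex{0,2} = 1
G(17) = mex{1,0} = 2
G(18) = mex{2,1} = 0
G(19) = mex{0,0} = 1
G(20) = mex{1,1} = 0
G(21) = mex{0,0} = 1
G(22) = mex{1,1} = 0
G(23) = mex{0,0} = 1
G(24) = mex{1,1} = 0
G(25) = mex{0,2} = 1
G_B(25) = 1.
Combined Grundy value = 0 ⊕ 1 = 1.
A winning move leaves total XOR = 0, i.e. changes one component's Grundy value g to g ⊕ X where X is the current total.
Heap A: need g' = 0⊕1 = 1. Options: 17−1→G=2, 17−6→G=2, 17−9→G=1. Hits: 1.
Heap B: need g' = 1⊕1 = 0. Options: 25−1→G=0, 25−8→G=2. Hits: 1.

2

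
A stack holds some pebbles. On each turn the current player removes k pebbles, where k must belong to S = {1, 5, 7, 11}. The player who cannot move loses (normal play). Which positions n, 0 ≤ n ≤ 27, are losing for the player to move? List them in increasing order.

G(0) = 0
G(1) = mex{0} = 1
G(2) = mex{1} = 0
G(3) = mex{0} = 1
G(4) = mex{1} = 0
G(5) = mex{0,0} = 1
G(6) = mex{1,1} = 0
G(7) = mex{0,0,0} = 1
G(8) = mex{1,1,1} = 0
G(9) = mex{0,0,0} = 1
G(10) = mex{1,1,1} = 0
G(11) = mex{0,0,0,0} = 1
G(12) = mex{1,1,1,1} = 0
G(13) = mex{0,0,0,0} = 1
G(14) = mex{1,1,1,1} = 0
G(15) = mex{0,0,0,0} = 1
G(16) = mex{1,1,1,1} = 0
G(17) = mex{0,0,0,0} = 1
G(18) = mex{1,1,1,1} = 0
G(19) = mex{0,0,0,0} = 1
G(20) = mex{1,1,1,1} = 0
G(21) = mex{0,0,0,0} = 1
G(22) = mex{1,1,1,1} = 0
G(23) = mex{0,0,0,0} = 1
G(24) = mex{1,1,1,1} = 0
G(25) = mex{0,0,0,0} = 1
G(26) = mex{1,1,1,1} = 0
G(27) = mex{0,0,0,0} = 1
P-positions are exactly the n with G(n) = 0.

0, 2, 4, 6, 8, 10, 12, 14, 16, 18, 20, 22, 24, 26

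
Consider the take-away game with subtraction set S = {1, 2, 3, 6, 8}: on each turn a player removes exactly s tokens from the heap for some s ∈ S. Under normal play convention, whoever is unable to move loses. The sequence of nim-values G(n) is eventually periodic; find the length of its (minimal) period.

G(0) = 0
G(1) = mex{0} = 1
G(2) = mex{1,0} = 2
G(3) = mex{2,1,0} = 3
G(4) = mex{3,2,1} = 0
G(5) = mex{0,3,2} = 1
G(6) = mex{1,0,3,0} = 2
G(7) = mex{2,1,0,1} = 3
G(8) = mex{3,2,1,2,0} = 4
G(9) = mex{4,3,2,3,1} = 0
G(10) = mex{0,4,3,0,2} = 1
G(11) = mex{1,0,4,1,3} = 2
G(12) = mex{2,1,0,2,0} = 3
G(13) = mex{3,2,1,3,1} = 0
G(14) = mex{0,3,2,4,2} = 1
G(15) = mex{1,0,3,0,3} = 2
G(16) = mex{2,1,0,1,4} = 3
G(17) = mex{3,2,1,2,0} = 4
G(18) = mex{4,3,2,3,1} = 0
G(19) = mex{0,4,3,0,2} = 1
G(n+9) = G(n) holds for n = 0,…,7 (a full window of length max(S) = 8), so the sequence is purely periodic with period 9.

9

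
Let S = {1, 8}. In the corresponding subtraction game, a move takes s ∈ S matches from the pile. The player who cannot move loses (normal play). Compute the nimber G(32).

1

n :  0  1  2  3  4  5  6  7  8  9 10 11 12 13 14 15 16 17 18 19 20 21 22 23 24 25 26 27 28 29 30 31 32
G :  0  1  0  1  0  1  0  1  2  0  1  0  1  0  1  0  1  2  0  1  0  1  0  1  0  1  2  0  1  0  1  0  1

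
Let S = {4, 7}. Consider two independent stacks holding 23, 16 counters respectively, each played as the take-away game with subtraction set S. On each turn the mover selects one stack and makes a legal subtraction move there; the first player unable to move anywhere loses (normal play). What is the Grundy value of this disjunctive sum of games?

1

All stacks use S = {4, 7}:
G(0) = 0
G(1) = mex{} = 0
G(2) = mex{} = 0
G(3) = mex{} = 0
G(4) = mex{0} = 1
G(5) = mex{0} = 1
G(6) = mex{0} = 1
G(7) = mex{0,0} = 1
G(8) = mex{1,0} = 2
G(9) = mex{1,0} = 2
G(10) = mex{1,0} = 2
G(11) = mex{1,1} = 0
G(12) = mex{2,1} = 0
G(13) = mex{2,1} = 0
G(14) = mex{2,1} = 0
G(15) = mex{0,2} = 1
G(16) = mex{0,2} = 1
G(17) = mex{0,2} = 1
G(18) = mex{0,0} = 1
G(19) = mex{1,0} = 2
G(20) = mex{1,0} = 2
G(21) = mex{1,0} = 2
G(22) = mex{1,1} = 0
G(23) = mex{2,1} = 0
Stack A: G(23) = 0.
Stack B: G(16) = 1.
Combined Grundy value = 0 ⊕ 1 = 1.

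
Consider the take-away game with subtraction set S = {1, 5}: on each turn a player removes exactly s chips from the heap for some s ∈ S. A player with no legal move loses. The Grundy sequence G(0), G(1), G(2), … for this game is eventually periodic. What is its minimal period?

G(0) = 0
G(1) = mex{0} = 1
G(2) = mex{1} = 0
G(3) = mex{0} = 1
G(4) = mex{1} = 0
G(5) = mex{0,0} = 1
G(6) = mex{1,1} = 0
G(7) = mex{0,0} = 1
G(8) = mex{1,1} = 0
G(9) = mex{0,0} = 1
G(10) = mex{1,1} = 0
G(11) = mex{0,0} = 1
G(12) = mex{1,1} = 0
G(13) = mex{0,0} = 1
G(14) = mex{1,1} = 0
G(n+2) = G(n) holds for n = 0,…,4 (a full window of length max(S) = 5), so the sequence is purely periodic with period 2.

2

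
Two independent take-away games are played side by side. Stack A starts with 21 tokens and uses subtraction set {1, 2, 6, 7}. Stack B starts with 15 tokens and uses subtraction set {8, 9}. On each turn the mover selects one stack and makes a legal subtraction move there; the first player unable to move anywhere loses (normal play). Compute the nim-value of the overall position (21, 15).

Stack A, S = {1, 2, 6, 7}:
n :  0  1  2  3  4  5  6  7  8  9 10 11 12 13 14 15 16 17 18 19 20 21
G :  0  1  2  0  1  2  3  4  0  1  2  0  1  2  3  4  0  1  2  0  1  2
G_A(21) = 2.
Stack B, S = {8, 9}:
n :  0  1  2  3  4  5  6  7  8  9 10 11 12 13 14 15
G :  0  0  0  0  0  0  0  0  1  1  1  1  1  1  1  1
G_B(15) = 1.
Combined Grundy value = 2 ⊕ 1 = 3.

3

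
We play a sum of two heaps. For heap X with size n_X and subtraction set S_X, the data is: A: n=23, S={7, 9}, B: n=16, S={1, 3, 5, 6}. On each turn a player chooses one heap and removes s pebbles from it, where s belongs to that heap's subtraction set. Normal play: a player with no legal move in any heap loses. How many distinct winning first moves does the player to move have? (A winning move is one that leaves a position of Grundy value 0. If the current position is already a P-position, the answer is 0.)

Heap A, S = {7, 9}:
n :  0  1  2  3  4  5  6  7  8  9 10 11 12 13 14 15 16 17 18 19 20 21 22 23
G :  0  0  0  0  0  0  0  1  1  1  1  1  1  1  2  2  0  0  0  0  0  0  0  1
G_A(23) = 1.
Heap B, S = {1, 3, 5, 6}:
G(0) = 0
G(1) = mex{0} = 1
G(2) = mex{1} = 0
G(3) = mex{0,0} = 1
G(4) = mex{1,1} = 0
G(5) = mex{0,0,0} = 1
G(6) = mex{1,1,1,0} = 2
G(7) = mex{2,0,0,1} = 3
G(8) = mex{3,1,1,0} = 2
G(9) = mex{2,2,0,1} = 3
G(10) = mex{3,3,1,0} = 2
G(11) = mex{2,2,2,1} = 0
G(12) = mex{0,3,3,2} = 1
G(13) = mex{1,2,2,3} = 0
G(14) = mex{0,0,3,2} = 1
G(15) = mex{1,1,2,3} = 0
G(16) = mex{0,0,0,2} = 1
G_B(16) = 1.
Combined Grundy value = 1 ⊕ 1 = 0.
A winning move leaves total XOR = 0, i.e. changes one component's Grundy value g to g ⊕ X where X is the current total.
Heap A: target g' = 1⊕0 = 1, but every legal move changes the Grundy value (mex property), so 0 moves.
Heap B: target g' = 1⊕0 = 1, but every legal move changes the Grundy value (mex property), so 0 moves.

0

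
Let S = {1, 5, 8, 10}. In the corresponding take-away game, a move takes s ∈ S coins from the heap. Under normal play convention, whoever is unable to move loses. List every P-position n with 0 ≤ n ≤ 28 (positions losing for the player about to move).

G(0) = 0
G(1) = mex{0} = 1
G(2) = mex{1} = 0
G(3) = mex{0} = 1
G(4) = mex{1} = 0
G(5) = mex{0,0} = 1
G(6) = mex{1,1} = 0
G(7) = mex{0,0} = 1
G(8) = mex{1,1,0} = 2
G(9) = mex{2,0,1} = 3
G(10) = mex{3,1,0,0} = 2
G(11) = mex{2,0,1,1} = 3
G(12) = mex{3,1,0,0} = 2
G(13) = mex{2,2,1,1} = 0
G(14) = mex{0,3,0,0} = 1
G(15) = mex{1,2,1,1} = 0
G(16) = mex{0,3,2,0} = 1
G(17) = mex{1,2,3,1} = 0
G(18) = mex{0,0,2,2} = 1
G(19) = mex{1,1,3,3} = 0
G(20) = mex{0,0,2,2} = 1
G(21) = mex{1,1,0,3} = 2
G(22) = mex{2,0,1,2} = 3
G(23) = mex{3,1,0,0} = 2
G(24) = mex{2,0,1,1} = 3
G(25) = mex{3,1,0,0} = 2
G(26) = mex{2,2,1,1} = 0
G(27) = mex{0,3,0,0} = 1
G(28) = mex{1,2,1,1} = 0
P-positions are exactly the n with G(n) = 0.

0, 2, 4, 6, 13, 15, 17, 19, 26, 28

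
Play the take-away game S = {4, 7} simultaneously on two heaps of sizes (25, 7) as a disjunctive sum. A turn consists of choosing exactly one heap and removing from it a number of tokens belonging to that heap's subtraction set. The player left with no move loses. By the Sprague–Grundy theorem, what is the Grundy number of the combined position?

1

All heaps use S = {4, 7}:
G(0) = 0
G(1) = mex{} = 0
G(2) = mex{} = 0
G(3) = mex{} = 0
G(4) = mex{0} = 1
G(5) = mex{0} = 1
G(6) = mex{0} = 1
G(7) = mex{0,0} = 1
G(8) = mex{1,0} = 2
G(9) = mex{1,0} = 2
G(10) = mex{1,0} = 2
G(11) = mex{1,1} = 0
G(12) = mex{2,1} = 0
G(13) = mex{2,1} = 0
G(14) = mex{2,1} = 0
G(15) = mex{0,2} = 1
G(16) = mex{0,2} = 1
G(17) = mex{0,2} = 1
G(18) = mex{0,0} = 1
G(19) = mex{1,0} = 2
G(20) = mex{1,0} = 2
G(21) = mex{1,0} = 2
G(22) = mex{1,1} = 0
G(23) = mex{2,1} = 0
G(24) = mex{2,1} = 0
G(25) = mex{2,1} = 0
Heap A: G(25) = 0.
Heap B: G(7) = 1.
Combined Grundy value = 0 ⊕ 1 = 1.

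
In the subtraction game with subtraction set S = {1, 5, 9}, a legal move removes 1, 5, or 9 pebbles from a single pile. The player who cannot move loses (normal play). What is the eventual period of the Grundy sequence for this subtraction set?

G(0) = 0
G(1) = mex{0} = 1
G(2) = mex{1} = 0
G(3) = mex{0} = 1
G(4) = mex{1} = 0
G(5) = mex{0,0} = 1
G(6) = mex{1,1} = 0
G(7) = mex{0,0} = 1
G(8) = mex{1,1} = 0
G(9) = mex{0,0,0} = 1
G(10) = mex{1,1,1} = 0
G(11) = mex{0,0,0} = 1
G(12) = mex{1,1,1} = 0
G(13) = mex{0,0,0} = 1
G(14) = mex{1,1,1} = 0
G(n+2) = G(n) holds for n = 0,…,8 (a full window of length max(S) = 9), so the sequence is purely periodic with period 2.

2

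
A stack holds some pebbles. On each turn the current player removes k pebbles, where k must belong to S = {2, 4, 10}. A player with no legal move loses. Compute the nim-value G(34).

G(0) = 0
G(1) = mex{} = 0
G(2) = mex{0} = 1
G(3) = mex{0} = 1
G(4) = mex{1,0} = 2
G(5) = mex{1,0} = 2
G(6) = mex{2,1} = 0
G(7) = mex{2,1} = 0
G(8) = mex{0,2} = 1
G(9) = mex{0,2} = 1
G(10) = mex{1,0,0} = 2
G(11) = mex{1,0,0} = 2
G(12) = mex{2,1,1} = 0
G(13) = mex{2,1,1} = 0
G(14) = mex{0,2,2} = 1
G(15) = mex{0,2,2} = 1
G(16) = mex{1,0,0} = 2
G(17) = mex{1,0,0} = 2
G(18) = mex{2,1,1} = 0
G(19) = mex{2,1,1} = 0
G(20) = mex{0,2,2} = 1
G(21) = mex{0,2,2} = 1
G(22) = mex{1,0,0} = 2
G(23) = mex{1,0,0} = 2
G(24) = mex{2,1,1} = 0
G(25) = mex{2,1,1} = 0
G(26) = mex{0,2,2} = 1
G(27) = mex{0,2,2} = 1
G(28) = mex{1,0,0} = 2
G(29) = mex{1,0,0} = 2
G(30) = mex{2,1,1} = 0
G(31) = mex{2,1,1} = 0
G(32) = mex{0,2,2} = 1
G(33) = mex{0,2,2} = 1
G(34) = mex{1,0,0} = 2

2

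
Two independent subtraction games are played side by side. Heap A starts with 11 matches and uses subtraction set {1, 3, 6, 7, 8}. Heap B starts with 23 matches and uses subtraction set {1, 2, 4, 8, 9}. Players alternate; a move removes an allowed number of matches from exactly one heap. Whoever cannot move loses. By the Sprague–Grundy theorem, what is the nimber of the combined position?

7

Heap A, S = {1, 3, 6, 7, 8}:
n :  0  1  2  3  4  5  6  7  8  9 10 11
G :  0  1  0  1  0  1  2  3  2  3  2  3
G_A(11) = 3.
Heap B, S = {1, 2, 4, 8, 9}:
n :  0  1  2  3  4  5  6  7  8  9 10 11 12 13 14 15 16 17 18 19 20 21 22 23
G :  0  1  2  0  1  2  0  1  2  3  4  5  3  0  1  2  0  1  2  0  1  2  3  4
G_B(23) = 4.
Combined Grundy value = 3 ⊕ 4 = 7.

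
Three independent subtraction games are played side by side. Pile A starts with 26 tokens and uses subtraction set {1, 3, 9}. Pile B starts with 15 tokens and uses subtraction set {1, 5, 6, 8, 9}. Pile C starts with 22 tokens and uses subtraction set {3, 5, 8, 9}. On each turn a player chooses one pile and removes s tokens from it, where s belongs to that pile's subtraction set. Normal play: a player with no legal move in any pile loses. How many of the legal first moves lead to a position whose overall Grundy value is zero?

Pile A, S = {1, 3, 9}:
G(0) = 0
G(1) = mex{0} = 1
G(2) = mex{1} = 0
G(3) = mex{0,0} = 1
G(4) = mex{1,1} = 0
G(5) = mex{0,0} = 1
G(6) = mex{1,1} = 0
G(7) = mex{0,0} = 1
G(8) = mex{1,1} = 0
G(9) = mex{0,0,0} = 1
G(10) = mex{1,1,1} = 0
G(11) = mex{0,0,0} = 1
G(12) = mex{1,1,1} = 0
G(13) = mex{0,0,0} = 1
G(14) = mex{1,1,1} = 0
G(15) = mex{0,0,0} = 1
G(16) = mex{1,1,1} = 0
G(17) = mex{0,0,0} = 1
G(18) = mex{1,1,1} = 0
G(19) = mex{0,0,0} = 1
G(20) = mex{1,1,1} = 0
G(21) = mex{0,0,0} = 1
G(22) = mex{1,1,1} = 0
G(23) = mex{0,0,0} = 1
G(24) = mex{1,1,1} = 0
G(25) = mex{0,0,0} = 1
G(26) = mex{1,1,1} = 0
G_A(26) = 0.
Pile B, S = {1, 5, 6, 8, 9}:
G(0) = 0
G(1) = mex{0} = 1
G(2) = mex{1} = 0
G(3) = mex{0} = 1
G(4) = mex{1} = 0
G(5) = mex{0,0} = 1
G(6) = mex{1,1,0} = 2
G(7) = mex{2,0,1} = 3
G(8) = mex{3,1,0,0} = 2
G(9) = mex{2,0,1,1,0} = 3
G(10) = mex{3,1,0,0,1} = 2
G(11) = mex{2,2,1,1,0} = 3
G(12) = mex{3,3,2,0,1} = 4
G(13) = mex{4,2,3,1,0} = 5
G(14) = mex{5,3,2,2,1} = 0
G(15) = mex{0,2,3,3,2} = 1
G_B(15) = 1.
Pile C, S = {3, 5, 8, 9}:
G(0) = 0
G(1) = mex{} = 0
G(2) = mex{} = 0
G(3) = mex{0} = 1
G(4) = mex{0} = 1
G(5) = mex{0,0} = 1
G(6) = mex{1,0} = 2
G(7) = mex{1,0} = 2
G(8) = mex{1,1,0} = 2
G(9) = mex{2,1,0,0} = 3
G(10) = mex{2,1,0,0} = 3
G(11) = mex{2,2,1,0} = 3
G(12) = mex{3,2,1,1} = 0
G(13) = mex{3,2,1,1} = 0
G(14) = mex{3,3,2,1} = 0
G(15) = mex{0,3,2,2} = 1
G(16) = mex{0,3,2,2} = 1
G(17) = mex{0,0,3,2} = 1
G(18) = mex{1,0,3,3} = 2
G(19) = mex{1,0,3,3} = 2
G(20) = mex{1,1,0,3} = 2
G(21) = mex{2,1,0,0} = 3
G(22) = mex{2,1,0,0} = 3
G_C(22) = 3.
Combined Grundy value = 0 ⊕ 1 ⊕ 3 = 2.
A winning move leaves total XOR = 0, i.e. changes one component's Grundy value g to g ⊕ X where X is the current total.
Pile A: need g' = 0⊕2 = 2. Options: 26−1→G=1, 26−3→G=1, 26−9→G=1. Hits: 0.
Pile B: need g' = 1⊕2 = 3. Options: 15−1→G=0, 15−5→G=2, 15−6→G=3, 15−8→G=3, 15−9→G=2. Hits: 2.
Pile C: need g' = 3⊕2 = 1. Options: 22−3→G=2, 22−5→G=1, 22−8→G=0, 22−9→G=0. Hits: 1.

3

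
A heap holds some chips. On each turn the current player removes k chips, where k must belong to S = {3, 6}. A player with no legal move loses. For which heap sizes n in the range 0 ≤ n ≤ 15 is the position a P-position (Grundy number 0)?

n :  0  1  2  3  4  5  6  7  8  9 10 11 12 13 14 15
G :  0  0  0  1  1  1  2  2  2  0  0  0  1  1  1  2
P-positions are exactly the n with G(n) = 0.

0, 1, 2, 9, 10, 11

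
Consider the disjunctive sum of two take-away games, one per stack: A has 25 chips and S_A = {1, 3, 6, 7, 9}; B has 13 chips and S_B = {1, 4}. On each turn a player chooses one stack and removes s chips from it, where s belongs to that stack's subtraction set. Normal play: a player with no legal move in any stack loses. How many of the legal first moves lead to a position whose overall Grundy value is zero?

Stack A, S = {1, 3, 6, 7, 9}:
n :  0  1  2  3  4  5  6  7  8  9 10 11 12 13 14 15 16 17 18 19 20 21 22 23 24 25
G :  0  1  0  1  0  1  2  3  2  3  2  3  0  1  0  1  0  1  2  3  2  3  2  3  0  1
G_A(25) = 1.
Stack B, S = {1, 4}:
G(0) = 0
G(1) = mex{0} = 1
G(2) = mex{1} = 0
G(3) = mex{0} = 1
G(4) = mex{1,0} = 2
G(5) = mex{2,1} = 0
G(6) = mex{0,0} = 1
G(7) = mex{1,1} = 0
G(8) = mex{0,2} = 1
G(9) = mex{1,0} = 2
G(10) = mex{2,1} = 0
G(11) = mex{0,0} = 1
G(12) = mex{1,1} = 0
G(13) = mex{0,2} = 1
G_B(13) = 1.
Combined Grundy value = 1 ⊕ 1 = 0.
A winning move leaves total XOR = 0, i.e. changes one component's Grundy value g to g ⊕ X where X is the current total.
Stack A: target g' = 1⊕0 = 1, but every legal move changes the Grundy value (mex property), so 0 moves.
Stack B: target g' = 1⊕0 = 1, but every legal move changes the Grundy value (mex property), so 0 moves.

0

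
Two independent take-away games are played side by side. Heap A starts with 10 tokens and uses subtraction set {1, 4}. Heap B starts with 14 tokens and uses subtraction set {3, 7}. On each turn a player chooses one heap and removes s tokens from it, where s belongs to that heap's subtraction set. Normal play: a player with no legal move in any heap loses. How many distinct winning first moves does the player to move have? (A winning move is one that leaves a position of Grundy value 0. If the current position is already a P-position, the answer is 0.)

2

Heap A, S = {1, 4}:
G(0) = 0
G(1) = mex{0} = 1
G(2) = mex{1} = 0
G(3) = mex{0} = 1
G(4) = mex{1,0} = 2
G(5) = mex{2,1} = 0
G(6) = mex{0,0} = 1
G(7) = mex{1,1} = 0
G(8) = mex{0,2} = 1
G(9) = mex{1,0} = 2
G(10) = mex{2,1} = 0
G_A(10) = 0.
Heap B, S = {3, 7}:
G(0) = 0
G(1) = mex{} = 0
G(2) = mex{} = 0
G(3) = mex{0} = 1
G(4) = mex{0} = 1
G(5) = mex{0} = 1
G(6) = mex{1} = 0
G(7) = mex{1,0} = 2
G(8) = mex{1,0} = 2
G(9) = mex{0,0} = 1
G(10) = mex{2,1} = 0
G(11) = mex{2,1} = 0
G(12) = mex{1,1} = 0
G(13) = mex{0,0} = 1
G(14) = mex{0,2} = 1
G_B(14) = 1.
Combined Grundy value = 0 ⊕ 1 = 1.
A winning move leaves total XOR = 0, i.e. changes one component's Grundy value g to g ⊕ X where X is the current total.
Heap A: need g' = 0⊕1 = 1. Options: 10−1→G=2, 10−4→G=1. Hits: 1.
Heap B: need g' = 1⊕1 = 0. Options: 14−3→G=0, 14−7→G=2. Hits: 1.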